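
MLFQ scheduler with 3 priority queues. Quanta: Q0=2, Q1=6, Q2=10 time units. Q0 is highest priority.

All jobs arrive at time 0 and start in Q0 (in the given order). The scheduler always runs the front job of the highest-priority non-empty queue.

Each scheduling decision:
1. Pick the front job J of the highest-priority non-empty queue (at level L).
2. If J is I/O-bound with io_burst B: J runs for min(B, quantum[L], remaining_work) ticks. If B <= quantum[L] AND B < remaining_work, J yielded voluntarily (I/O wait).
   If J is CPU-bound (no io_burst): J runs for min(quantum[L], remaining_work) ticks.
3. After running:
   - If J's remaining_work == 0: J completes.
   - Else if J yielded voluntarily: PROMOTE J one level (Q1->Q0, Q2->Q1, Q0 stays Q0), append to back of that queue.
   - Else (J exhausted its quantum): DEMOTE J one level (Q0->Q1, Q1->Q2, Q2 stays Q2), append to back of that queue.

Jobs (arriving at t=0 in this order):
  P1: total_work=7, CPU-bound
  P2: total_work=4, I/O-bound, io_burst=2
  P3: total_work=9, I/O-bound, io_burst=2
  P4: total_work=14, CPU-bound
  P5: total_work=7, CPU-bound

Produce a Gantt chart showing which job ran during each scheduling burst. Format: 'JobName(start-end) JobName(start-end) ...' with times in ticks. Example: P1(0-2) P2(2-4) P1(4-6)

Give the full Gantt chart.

t=0-2: P1@Q0 runs 2, rem=5, quantum used, demote→Q1. Q0=[P2,P3,P4,P5] Q1=[P1] Q2=[]
t=2-4: P2@Q0 runs 2, rem=2, I/O yield, promote→Q0. Q0=[P3,P4,P5,P2] Q1=[P1] Q2=[]
t=4-6: P3@Q0 runs 2, rem=7, I/O yield, promote→Q0. Q0=[P4,P5,P2,P3] Q1=[P1] Q2=[]
t=6-8: P4@Q0 runs 2, rem=12, quantum used, demote→Q1. Q0=[P5,P2,P3] Q1=[P1,P4] Q2=[]
t=8-10: P5@Q0 runs 2, rem=5, quantum used, demote→Q1. Q0=[P2,P3] Q1=[P1,P4,P5] Q2=[]
t=10-12: P2@Q0 runs 2, rem=0, completes. Q0=[P3] Q1=[P1,P4,P5] Q2=[]
t=12-14: P3@Q0 runs 2, rem=5, I/O yield, promote→Q0. Q0=[P3] Q1=[P1,P4,P5] Q2=[]
t=14-16: P3@Q0 runs 2, rem=3, I/O yield, promote→Q0. Q0=[P3] Q1=[P1,P4,P5] Q2=[]
t=16-18: P3@Q0 runs 2, rem=1, I/O yield, promote→Q0. Q0=[P3] Q1=[P1,P4,P5] Q2=[]
t=18-19: P3@Q0 runs 1, rem=0, completes. Q0=[] Q1=[P1,P4,P5] Q2=[]
t=19-24: P1@Q1 runs 5, rem=0, completes. Q0=[] Q1=[P4,P5] Q2=[]
t=24-30: P4@Q1 runs 6, rem=6, quantum used, demote→Q2. Q0=[] Q1=[P5] Q2=[P4]
t=30-35: P5@Q1 runs 5, rem=0, completes. Q0=[] Q1=[] Q2=[P4]
t=35-41: P4@Q2 runs 6, rem=0, completes. Q0=[] Q1=[] Q2=[]

Answer: P1(0-2) P2(2-4) P3(4-6) P4(6-8) P5(8-10) P2(10-12) P3(12-14) P3(14-16) P3(16-18) P3(18-19) P1(19-24) P4(24-30) P5(30-35) P4(35-41)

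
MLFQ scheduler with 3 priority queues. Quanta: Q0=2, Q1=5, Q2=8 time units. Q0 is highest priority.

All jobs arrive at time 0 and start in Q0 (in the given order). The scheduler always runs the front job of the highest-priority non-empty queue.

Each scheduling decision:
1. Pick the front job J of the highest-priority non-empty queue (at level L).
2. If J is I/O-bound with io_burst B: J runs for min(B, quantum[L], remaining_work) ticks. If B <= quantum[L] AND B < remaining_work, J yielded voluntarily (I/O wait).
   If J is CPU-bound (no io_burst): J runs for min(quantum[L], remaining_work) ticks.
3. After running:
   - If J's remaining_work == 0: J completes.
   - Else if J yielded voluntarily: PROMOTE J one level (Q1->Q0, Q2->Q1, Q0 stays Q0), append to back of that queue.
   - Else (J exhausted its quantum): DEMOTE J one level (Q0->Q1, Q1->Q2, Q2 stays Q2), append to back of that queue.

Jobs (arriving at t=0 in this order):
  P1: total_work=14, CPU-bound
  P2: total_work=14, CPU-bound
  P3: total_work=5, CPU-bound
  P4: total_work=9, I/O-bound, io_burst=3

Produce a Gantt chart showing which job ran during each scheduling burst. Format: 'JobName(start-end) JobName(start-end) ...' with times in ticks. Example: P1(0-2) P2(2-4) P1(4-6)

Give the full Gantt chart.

t=0-2: P1@Q0 runs 2, rem=12, quantum used, demote→Q1. Q0=[P2,P3,P4] Q1=[P1] Q2=[]
t=2-4: P2@Q0 runs 2, rem=12, quantum used, demote→Q1. Q0=[P3,P4] Q1=[P1,P2] Q2=[]
t=4-6: P3@Q0 runs 2, rem=3, quantum used, demote→Q1. Q0=[P4] Q1=[P1,P2,P3] Q2=[]
t=6-8: P4@Q0 runs 2, rem=7, quantum used, demote→Q1. Q0=[] Q1=[P1,P2,P3,P4] Q2=[]
t=8-13: P1@Q1 runs 5, rem=7, quantum used, demote→Q2. Q0=[] Q1=[P2,P3,P4] Q2=[P1]
t=13-18: P2@Q1 runs 5, rem=7, quantum used, demote→Q2. Q0=[] Q1=[P3,P4] Q2=[P1,P2]
t=18-21: P3@Q1 runs 3, rem=0, completes. Q0=[] Q1=[P4] Q2=[P1,P2]
t=21-24: P4@Q1 runs 3, rem=4, I/O yield, promote→Q0. Q0=[P4] Q1=[] Q2=[P1,P2]
t=24-26: P4@Q0 runs 2, rem=2, quantum used, demote→Q1. Q0=[] Q1=[P4] Q2=[P1,P2]
t=26-28: P4@Q1 runs 2, rem=0, completes. Q0=[] Q1=[] Q2=[P1,P2]
t=28-35: P1@Q2 runs 7, rem=0, completes. Q0=[] Q1=[] Q2=[P2]
t=35-42: P2@Q2 runs 7, rem=0, completes. Q0=[] Q1=[] Q2=[]

Answer: P1(0-2) P2(2-4) P3(4-6) P4(6-8) P1(8-13) P2(13-18) P3(18-21) P4(21-24) P4(24-26) P4(26-28) P1(28-35) P2(35-42)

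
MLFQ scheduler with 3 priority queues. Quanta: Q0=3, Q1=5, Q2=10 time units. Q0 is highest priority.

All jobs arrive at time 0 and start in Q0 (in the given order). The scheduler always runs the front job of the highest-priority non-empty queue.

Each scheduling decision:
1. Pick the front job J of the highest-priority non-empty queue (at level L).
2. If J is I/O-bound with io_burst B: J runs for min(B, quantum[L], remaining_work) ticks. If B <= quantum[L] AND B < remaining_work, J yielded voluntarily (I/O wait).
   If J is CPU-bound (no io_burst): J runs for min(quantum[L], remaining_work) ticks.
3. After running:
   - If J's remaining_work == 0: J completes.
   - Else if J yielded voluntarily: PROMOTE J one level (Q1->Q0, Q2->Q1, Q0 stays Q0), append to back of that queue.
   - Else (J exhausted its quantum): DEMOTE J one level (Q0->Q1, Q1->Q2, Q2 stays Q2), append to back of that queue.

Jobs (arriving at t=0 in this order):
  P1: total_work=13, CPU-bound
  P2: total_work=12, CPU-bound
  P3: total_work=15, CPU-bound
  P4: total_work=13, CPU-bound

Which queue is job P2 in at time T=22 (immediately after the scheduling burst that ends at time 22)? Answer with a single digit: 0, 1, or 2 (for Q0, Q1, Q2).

t=0-3: P1@Q0 runs 3, rem=10, quantum used, demote→Q1. Q0=[P2,P3,P4] Q1=[P1] Q2=[]
t=3-6: P2@Q0 runs 3, rem=9, quantum used, demote→Q1. Q0=[P3,P4] Q1=[P1,P2] Q2=[]
t=6-9: P3@Q0 runs 3, rem=12, quantum used, demote→Q1. Q0=[P4] Q1=[P1,P2,P3] Q2=[]
t=9-12: P4@Q0 runs 3, rem=10, quantum used, demote→Q1. Q0=[] Q1=[P1,P2,P3,P4] Q2=[]
t=12-17: P1@Q1 runs 5, rem=5, quantum used, demote→Q2. Q0=[] Q1=[P2,P3,P4] Q2=[P1]
t=17-22: P2@Q1 runs 5, rem=4, quantum used, demote→Q2. Q0=[] Q1=[P3,P4] Q2=[P1,P2]
t=22-27: P3@Q1 runs 5, rem=7, quantum used, demote→Q2. Q0=[] Q1=[P4] Q2=[P1,P2,P3]
t=27-32: P4@Q1 runs 5, rem=5, quantum used, demote→Q2. Q0=[] Q1=[] Q2=[P1,P2,P3,P4]
t=32-37: P1@Q2 runs 5, rem=0, completes. Q0=[] Q1=[] Q2=[P2,P3,P4]
t=37-41: P2@Q2 runs 4, rem=0, completes. Q0=[] Q1=[] Q2=[P3,P4]
t=41-48: P3@Q2 runs 7, rem=0, completes. Q0=[] Q1=[] Q2=[P4]
t=48-53: P4@Q2 runs 5, rem=0, completes. Q0=[] Q1=[] Q2=[]

Answer: 2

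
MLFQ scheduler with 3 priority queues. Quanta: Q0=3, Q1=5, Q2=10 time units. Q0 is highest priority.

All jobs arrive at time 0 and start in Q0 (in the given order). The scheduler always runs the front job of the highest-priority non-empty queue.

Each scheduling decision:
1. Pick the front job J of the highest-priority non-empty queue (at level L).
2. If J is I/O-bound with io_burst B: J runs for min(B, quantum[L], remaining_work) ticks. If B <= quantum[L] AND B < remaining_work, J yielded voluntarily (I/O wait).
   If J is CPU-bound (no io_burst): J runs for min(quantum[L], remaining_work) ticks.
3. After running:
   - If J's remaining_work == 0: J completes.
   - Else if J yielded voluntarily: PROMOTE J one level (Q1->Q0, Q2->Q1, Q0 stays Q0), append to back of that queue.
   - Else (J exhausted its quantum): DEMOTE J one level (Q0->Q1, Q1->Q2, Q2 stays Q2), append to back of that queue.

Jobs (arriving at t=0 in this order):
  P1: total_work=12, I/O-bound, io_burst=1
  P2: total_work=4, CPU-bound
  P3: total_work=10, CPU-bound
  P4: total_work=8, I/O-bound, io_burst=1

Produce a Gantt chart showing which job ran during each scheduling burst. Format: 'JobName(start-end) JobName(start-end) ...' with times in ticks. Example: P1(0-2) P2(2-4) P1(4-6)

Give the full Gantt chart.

Answer: P1(0-1) P2(1-4) P3(4-7) P4(7-8) P1(8-9) P4(9-10) P1(10-11) P4(11-12) P1(12-13) P4(13-14) P1(14-15) P4(15-16) P1(16-17) P4(17-18) P1(18-19) P4(19-20) P1(20-21) P4(21-22) P1(22-23) P1(23-24) P1(24-25) P1(25-26) P2(26-27) P3(27-32) P3(32-34)

Derivation:
t=0-1: P1@Q0 runs 1, rem=11, I/O yield, promote→Q0. Q0=[P2,P3,P4,P1] Q1=[] Q2=[]
t=1-4: P2@Q0 runs 3, rem=1, quantum used, demote→Q1. Q0=[P3,P4,P1] Q1=[P2] Q2=[]
t=4-7: P3@Q0 runs 3, rem=7, quantum used, demote→Q1. Q0=[P4,P1] Q1=[P2,P3] Q2=[]
t=7-8: P4@Q0 runs 1, rem=7, I/O yield, promote→Q0. Q0=[P1,P4] Q1=[P2,P3] Q2=[]
t=8-9: P1@Q0 runs 1, rem=10, I/O yield, promote→Q0. Q0=[P4,P1] Q1=[P2,P3] Q2=[]
t=9-10: P4@Q0 runs 1, rem=6, I/O yield, promote→Q0. Q0=[P1,P4] Q1=[P2,P3] Q2=[]
t=10-11: P1@Q0 runs 1, rem=9, I/O yield, promote→Q0. Q0=[P4,P1] Q1=[P2,P3] Q2=[]
t=11-12: P4@Q0 runs 1, rem=5, I/O yield, promote→Q0. Q0=[P1,P4] Q1=[P2,P3] Q2=[]
t=12-13: P1@Q0 runs 1, rem=8, I/O yield, promote→Q0. Q0=[P4,P1] Q1=[P2,P3] Q2=[]
t=13-14: P4@Q0 runs 1, rem=4, I/O yield, promote→Q0. Q0=[P1,P4] Q1=[P2,P3] Q2=[]
t=14-15: P1@Q0 runs 1, rem=7, I/O yield, promote→Q0. Q0=[P4,P1] Q1=[P2,P3] Q2=[]
t=15-16: P4@Q0 runs 1, rem=3, I/O yield, promote→Q0. Q0=[P1,P4] Q1=[P2,P3] Q2=[]
t=16-17: P1@Q0 runs 1, rem=6, I/O yield, promote→Q0. Q0=[P4,P1] Q1=[P2,P3] Q2=[]
t=17-18: P4@Q0 runs 1, rem=2, I/O yield, promote→Q0. Q0=[P1,P4] Q1=[P2,P3] Q2=[]
t=18-19: P1@Q0 runs 1, rem=5, I/O yield, promote→Q0. Q0=[P4,P1] Q1=[P2,P3] Q2=[]
t=19-20: P4@Q0 runs 1, rem=1, I/O yield, promote→Q0. Q0=[P1,P4] Q1=[P2,P3] Q2=[]
t=20-21: P1@Q0 runs 1, rem=4, I/O yield, promote→Q0. Q0=[P4,P1] Q1=[P2,P3] Q2=[]
t=21-22: P4@Q0 runs 1, rem=0, completes. Q0=[P1] Q1=[P2,P3] Q2=[]
t=22-23: P1@Q0 runs 1, rem=3, I/O yield, promote→Q0. Q0=[P1] Q1=[P2,P3] Q2=[]
t=23-24: P1@Q0 runs 1, rem=2, I/O yield, promote→Q0. Q0=[P1] Q1=[P2,P3] Q2=[]
t=24-25: P1@Q0 runs 1, rem=1, I/O yield, promote→Q0. Q0=[P1] Q1=[P2,P3] Q2=[]
t=25-26: P1@Q0 runs 1, rem=0, completes. Q0=[] Q1=[P2,P3] Q2=[]
t=26-27: P2@Q1 runs 1, rem=0, completes. Q0=[] Q1=[P3] Q2=[]
t=27-32: P3@Q1 runs 5, rem=2, quantum used, demote→Q2. Q0=[] Q1=[] Q2=[P3]
t=32-34: P3@Q2 runs 2, rem=0, completes. Q0=[] Q1=[] Q2=[]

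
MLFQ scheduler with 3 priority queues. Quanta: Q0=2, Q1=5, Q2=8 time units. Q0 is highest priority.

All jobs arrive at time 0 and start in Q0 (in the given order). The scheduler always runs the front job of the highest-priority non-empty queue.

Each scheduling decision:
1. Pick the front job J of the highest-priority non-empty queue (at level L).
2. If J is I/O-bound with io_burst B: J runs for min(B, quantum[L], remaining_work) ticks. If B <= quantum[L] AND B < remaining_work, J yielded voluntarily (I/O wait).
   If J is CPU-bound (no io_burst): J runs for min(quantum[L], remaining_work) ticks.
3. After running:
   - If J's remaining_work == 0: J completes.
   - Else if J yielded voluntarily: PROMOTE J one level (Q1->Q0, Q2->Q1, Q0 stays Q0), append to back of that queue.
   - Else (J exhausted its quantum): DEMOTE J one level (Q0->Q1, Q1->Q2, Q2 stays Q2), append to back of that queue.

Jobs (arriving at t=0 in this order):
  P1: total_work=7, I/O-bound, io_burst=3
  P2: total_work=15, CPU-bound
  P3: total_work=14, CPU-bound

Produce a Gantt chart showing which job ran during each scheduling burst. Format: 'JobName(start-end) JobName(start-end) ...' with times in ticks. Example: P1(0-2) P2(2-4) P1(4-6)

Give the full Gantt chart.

t=0-2: P1@Q0 runs 2, rem=5, quantum used, demote→Q1. Q0=[P2,P3] Q1=[P1] Q2=[]
t=2-4: P2@Q0 runs 2, rem=13, quantum used, demote→Q1. Q0=[P3] Q1=[P1,P2] Q2=[]
t=4-6: P3@Q0 runs 2, rem=12, quantum used, demote→Q1. Q0=[] Q1=[P1,P2,P3] Q2=[]
t=6-9: P1@Q1 runs 3, rem=2, I/O yield, promote→Q0. Q0=[P1] Q1=[P2,P3] Q2=[]
t=9-11: P1@Q0 runs 2, rem=0, completes. Q0=[] Q1=[P2,P3] Q2=[]
t=11-16: P2@Q1 runs 5, rem=8, quantum used, demote→Q2. Q0=[] Q1=[P3] Q2=[P2]
t=16-21: P3@Q1 runs 5, rem=7, quantum used, demote→Q2. Q0=[] Q1=[] Q2=[P2,P3]
t=21-29: P2@Q2 runs 8, rem=0, completes. Q0=[] Q1=[] Q2=[P3]
t=29-36: P3@Q2 runs 7, rem=0, completes. Q0=[] Q1=[] Q2=[]

Answer: P1(0-2) P2(2-4) P3(4-6) P1(6-9) P1(9-11) P2(11-16) P3(16-21) P2(21-29) P3(29-36)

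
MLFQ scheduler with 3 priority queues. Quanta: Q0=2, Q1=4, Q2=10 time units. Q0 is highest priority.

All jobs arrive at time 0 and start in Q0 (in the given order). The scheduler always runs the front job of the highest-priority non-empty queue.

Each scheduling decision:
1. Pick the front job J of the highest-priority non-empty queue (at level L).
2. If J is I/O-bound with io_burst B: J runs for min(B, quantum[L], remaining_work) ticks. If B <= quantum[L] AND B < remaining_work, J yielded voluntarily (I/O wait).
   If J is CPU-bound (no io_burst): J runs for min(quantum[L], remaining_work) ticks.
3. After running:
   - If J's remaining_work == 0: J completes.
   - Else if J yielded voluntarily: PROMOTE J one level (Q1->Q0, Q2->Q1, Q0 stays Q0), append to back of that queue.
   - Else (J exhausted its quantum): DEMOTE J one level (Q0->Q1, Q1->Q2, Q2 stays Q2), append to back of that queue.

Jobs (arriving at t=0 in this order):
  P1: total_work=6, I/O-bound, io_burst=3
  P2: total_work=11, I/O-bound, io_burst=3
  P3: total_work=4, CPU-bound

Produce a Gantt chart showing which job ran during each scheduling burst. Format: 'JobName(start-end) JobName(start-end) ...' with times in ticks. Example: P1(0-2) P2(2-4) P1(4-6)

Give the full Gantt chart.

Answer: P1(0-2) P2(2-4) P3(4-6) P1(6-9) P1(9-10) P2(10-13) P2(13-15) P3(15-17) P2(17-20) P2(20-21)

Derivation:
t=0-2: P1@Q0 runs 2, rem=4, quantum used, demote→Q1. Q0=[P2,P3] Q1=[P1] Q2=[]
t=2-4: P2@Q0 runs 2, rem=9, quantum used, demote→Q1. Q0=[P3] Q1=[P1,P2] Q2=[]
t=4-6: P3@Q0 runs 2, rem=2, quantum used, demote→Q1. Q0=[] Q1=[P1,P2,P3] Q2=[]
t=6-9: P1@Q1 runs 3, rem=1, I/O yield, promote→Q0. Q0=[P1] Q1=[P2,P3] Q2=[]
t=9-10: P1@Q0 runs 1, rem=0, completes. Q0=[] Q1=[P2,P3] Q2=[]
t=10-13: P2@Q1 runs 3, rem=6, I/O yield, promote→Q0. Q0=[P2] Q1=[P3] Q2=[]
t=13-15: P2@Q0 runs 2, rem=4, quantum used, demote→Q1. Q0=[] Q1=[P3,P2] Q2=[]
t=15-17: P3@Q1 runs 2, rem=0, completes. Q0=[] Q1=[P2] Q2=[]
t=17-20: P2@Q1 runs 3, rem=1, I/O yield, promote→Q0. Q0=[P2] Q1=[] Q2=[]
t=20-21: P2@Q0 runs 1, rem=0, completes. Q0=[] Q1=[] Q2=[]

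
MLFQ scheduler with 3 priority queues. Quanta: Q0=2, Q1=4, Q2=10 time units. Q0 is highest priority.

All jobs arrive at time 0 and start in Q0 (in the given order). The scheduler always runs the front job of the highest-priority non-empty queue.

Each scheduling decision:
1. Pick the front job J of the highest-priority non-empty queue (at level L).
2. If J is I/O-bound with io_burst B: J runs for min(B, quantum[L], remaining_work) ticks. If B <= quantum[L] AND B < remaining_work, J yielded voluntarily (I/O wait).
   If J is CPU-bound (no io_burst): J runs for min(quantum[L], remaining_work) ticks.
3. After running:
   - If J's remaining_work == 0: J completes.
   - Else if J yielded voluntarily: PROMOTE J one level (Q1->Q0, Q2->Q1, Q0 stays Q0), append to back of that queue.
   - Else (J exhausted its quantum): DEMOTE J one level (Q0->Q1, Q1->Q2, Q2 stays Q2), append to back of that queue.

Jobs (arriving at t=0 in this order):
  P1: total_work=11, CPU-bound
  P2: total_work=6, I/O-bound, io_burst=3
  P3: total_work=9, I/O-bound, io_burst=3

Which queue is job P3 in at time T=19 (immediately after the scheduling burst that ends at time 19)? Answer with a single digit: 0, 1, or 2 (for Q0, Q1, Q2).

t=0-2: P1@Q0 runs 2, rem=9, quantum used, demote→Q1. Q0=[P2,P3] Q1=[P1] Q2=[]
t=2-4: P2@Q0 runs 2, rem=4, quantum used, demote→Q1. Q0=[P3] Q1=[P1,P2] Q2=[]
t=4-6: P3@Q0 runs 2, rem=7, quantum used, demote→Q1. Q0=[] Q1=[P1,P2,P3] Q2=[]
t=6-10: P1@Q1 runs 4, rem=5, quantum used, demote→Q2. Q0=[] Q1=[P2,P3] Q2=[P1]
t=10-13: P2@Q1 runs 3, rem=1, I/O yield, promote→Q0. Q0=[P2] Q1=[P3] Q2=[P1]
t=13-14: P2@Q0 runs 1, rem=0, completes. Q0=[] Q1=[P3] Q2=[P1]
t=14-17: P3@Q1 runs 3, rem=4, I/O yield, promote→Q0. Q0=[P3] Q1=[] Q2=[P1]
t=17-19: P3@Q0 runs 2, rem=2, quantum used, demote→Q1. Q0=[] Q1=[P3] Q2=[P1]
t=19-21: P3@Q1 runs 2, rem=0, completes. Q0=[] Q1=[] Q2=[P1]
t=21-26: P1@Q2 runs 5, rem=0, completes. Q0=[] Q1=[] Q2=[]

Answer: 1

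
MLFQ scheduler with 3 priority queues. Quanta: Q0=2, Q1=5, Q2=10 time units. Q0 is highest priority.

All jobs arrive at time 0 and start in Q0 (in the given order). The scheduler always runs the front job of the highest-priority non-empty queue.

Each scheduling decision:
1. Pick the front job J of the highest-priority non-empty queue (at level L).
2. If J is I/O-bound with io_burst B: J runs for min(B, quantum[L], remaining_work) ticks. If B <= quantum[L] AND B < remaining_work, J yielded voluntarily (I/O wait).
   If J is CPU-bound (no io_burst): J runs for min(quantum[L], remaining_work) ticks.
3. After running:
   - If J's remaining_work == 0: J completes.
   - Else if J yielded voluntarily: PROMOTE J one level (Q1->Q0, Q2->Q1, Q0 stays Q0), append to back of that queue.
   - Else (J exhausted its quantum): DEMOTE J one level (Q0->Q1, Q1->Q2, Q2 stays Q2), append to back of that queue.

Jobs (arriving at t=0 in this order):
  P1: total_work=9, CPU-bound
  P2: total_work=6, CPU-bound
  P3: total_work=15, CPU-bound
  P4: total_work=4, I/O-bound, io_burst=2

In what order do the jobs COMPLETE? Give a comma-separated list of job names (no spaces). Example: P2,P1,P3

Answer: P4,P2,P1,P3

Derivation:
t=0-2: P1@Q0 runs 2, rem=7, quantum used, demote→Q1. Q0=[P2,P3,P4] Q1=[P1] Q2=[]
t=2-4: P2@Q0 runs 2, rem=4, quantum used, demote→Q1. Q0=[P3,P4] Q1=[P1,P2] Q2=[]
t=4-6: P3@Q0 runs 2, rem=13, quantum used, demote→Q1. Q0=[P4] Q1=[P1,P2,P3] Q2=[]
t=6-8: P4@Q0 runs 2, rem=2, I/O yield, promote→Q0. Q0=[P4] Q1=[P1,P2,P3] Q2=[]
t=8-10: P4@Q0 runs 2, rem=0, completes. Q0=[] Q1=[P1,P2,P3] Q2=[]
t=10-15: P1@Q1 runs 5, rem=2, quantum used, demote→Q2. Q0=[] Q1=[P2,P3] Q2=[P1]
t=15-19: P2@Q1 runs 4, rem=0, completes. Q0=[] Q1=[P3] Q2=[P1]
t=19-24: P3@Q1 runs 5, rem=8, quantum used, demote→Q2. Q0=[] Q1=[] Q2=[P1,P3]
t=24-26: P1@Q2 runs 2, rem=0, completes. Q0=[] Q1=[] Q2=[P3]
t=26-34: P3@Q2 runs 8, rem=0, completes. Q0=[] Q1=[] Q2=[]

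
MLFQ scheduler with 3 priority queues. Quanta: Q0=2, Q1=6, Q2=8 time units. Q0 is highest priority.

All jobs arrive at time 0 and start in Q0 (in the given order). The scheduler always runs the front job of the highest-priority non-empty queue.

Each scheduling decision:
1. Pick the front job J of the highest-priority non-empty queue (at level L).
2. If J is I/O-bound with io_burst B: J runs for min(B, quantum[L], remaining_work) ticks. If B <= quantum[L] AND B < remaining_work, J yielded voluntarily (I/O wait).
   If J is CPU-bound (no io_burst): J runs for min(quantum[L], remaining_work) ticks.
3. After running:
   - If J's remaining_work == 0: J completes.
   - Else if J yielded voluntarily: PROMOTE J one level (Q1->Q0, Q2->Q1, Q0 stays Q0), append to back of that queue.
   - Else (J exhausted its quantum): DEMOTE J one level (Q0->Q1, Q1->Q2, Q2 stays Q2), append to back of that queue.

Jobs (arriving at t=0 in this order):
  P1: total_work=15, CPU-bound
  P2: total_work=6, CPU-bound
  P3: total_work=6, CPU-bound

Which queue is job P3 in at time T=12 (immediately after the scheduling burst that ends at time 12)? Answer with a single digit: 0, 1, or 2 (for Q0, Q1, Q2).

t=0-2: P1@Q0 runs 2, rem=13, quantum used, demote→Q1. Q0=[P2,P3] Q1=[P1] Q2=[]
t=2-4: P2@Q0 runs 2, rem=4, quantum used, demote→Q1. Q0=[P3] Q1=[P1,P2] Q2=[]
t=4-6: P3@Q0 runs 2, rem=4, quantum used, demote→Q1. Q0=[] Q1=[P1,P2,P3] Q2=[]
t=6-12: P1@Q1 runs 6, rem=7, quantum used, demote→Q2. Q0=[] Q1=[P2,P3] Q2=[P1]
t=12-16: P2@Q1 runs 4, rem=0, completes. Q0=[] Q1=[P3] Q2=[P1]
t=16-20: P3@Q1 runs 4, rem=0, completes. Q0=[] Q1=[] Q2=[P1]
t=20-27: P1@Q2 runs 7, rem=0, completes. Q0=[] Q1=[] Q2=[]

Answer: 1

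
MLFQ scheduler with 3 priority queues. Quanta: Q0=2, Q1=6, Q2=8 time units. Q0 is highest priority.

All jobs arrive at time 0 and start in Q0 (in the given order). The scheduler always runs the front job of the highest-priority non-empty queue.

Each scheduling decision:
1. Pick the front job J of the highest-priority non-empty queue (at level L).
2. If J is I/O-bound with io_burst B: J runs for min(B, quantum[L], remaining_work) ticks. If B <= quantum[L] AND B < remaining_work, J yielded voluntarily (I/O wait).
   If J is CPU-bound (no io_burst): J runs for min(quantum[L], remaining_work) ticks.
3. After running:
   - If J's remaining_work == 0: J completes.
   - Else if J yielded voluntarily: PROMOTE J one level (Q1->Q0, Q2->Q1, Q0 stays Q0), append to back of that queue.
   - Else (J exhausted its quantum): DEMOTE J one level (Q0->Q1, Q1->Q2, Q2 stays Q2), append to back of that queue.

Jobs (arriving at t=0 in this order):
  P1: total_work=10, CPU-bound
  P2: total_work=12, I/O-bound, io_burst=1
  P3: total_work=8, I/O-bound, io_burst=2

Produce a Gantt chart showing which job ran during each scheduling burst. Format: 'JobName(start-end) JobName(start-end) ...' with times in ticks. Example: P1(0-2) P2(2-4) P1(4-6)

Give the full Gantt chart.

t=0-2: P1@Q0 runs 2, rem=8, quantum used, demote→Q1. Q0=[P2,P3] Q1=[P1] Q2=[]
t=2-3: P2@Q0 runs 1, rem=11, I/O yield, promote→Q0. Q0=[P3,P2] Q1=[P1] Q2=[]
t=3-5: P3@Q0 runs 2, rem=6, I/O yield, promote→Q0. Q0=[P2,P3] Q1=[P1] Q2=[]
t=5-6: P2@Q0 runs 1, rem=10, I/O yield, promote→Q0. Q0=[P3,P2] Q1=[P1] Q2=[]
t=6-8: P3@Q0 runs 2, rem=4, I/O yield, promote→Q0. Q0=[P2,P3] Q1=[P1] Q2=[]
t=8-9: P2@Q0 runs 1, rem=9, I/O yield, promote→Q0. Q0=[P3,P2] Q1=[P1] Q2=[]
t=9-11: P3@Q0 runs 2, rem=2, I/O yield, promote→Q0. Q0=[P2,P3] Q1=[P1] Q2=[]
t=11-12: P2@Q0 runs 1, rem=8, I/O yield, promote→Q0. Q0=[P3,P2] Q1=[P1] Q2=[]
t=12-14: P3@Q0 runs 2, rem=0, completes. Q0=[P2] Q1=[P1] Q2=[]
t=14-15: P2@Q0 runs 1, rem=7, I/O yield, promote→Q0. Q0=[P2] Q1=[P1] Q2=[]
t=15-16: P2@Q0 runs 1, rem=6, I/O yield, promote→Q0. Q0=[P2] Q1=[P1] Q2=[]
t=16-17: P2@Q0 runs 1, rem=5, I/O yield, promote→Q0. Q0=[P2] Q1=[P1] Q2=[]
t=17-18: P2@Q0 runs 1, rem=4, I/O yield, promote→Q0. Q0=[P2] Q1=[P1] Q2=[]
t=18-19: P2@Q0 runs 1, rem=3, I/O yield, promote→Q0. Q0=[P2] Q1=[P1] Q2=[]
t=19-20: P2@Q0 runs 1, rem=2, I/O yield, promote→Q0. Q0=[P2] Q1=[P1] Q2=[]
t=20-21: P2@Q0 runs 1, rem=1, I/O yield, promote→Q0. Q0=[P2] Q1=[P1] Q2=[]
t=21-22: P2@Q0 runs 1, rem=0, completes. Q0=[] Q1=[P1] Q2=[]
t=22-28: P1@Q1 runs 6, rem=2, quantum used, demote→Q2. Q0=[] Q1=[] Q2=[P1]
t=28-30: P1@Q2 runs 2, rem=0, completes. Q0=[] Q1=[] Q2=[]

Answer: P1(0-2) P2(2-3) P3(3-5) P2(5-6) P3(6-8) P2(8-9) P3(9-11) P2(11-12) P3(12-14) P2(14-15) P2(15-16) P2(16-17) P2(17-18) P2(18-19) P2(19-20) P2(20-21) P2(21-22) P1(22-28) P1(28-30)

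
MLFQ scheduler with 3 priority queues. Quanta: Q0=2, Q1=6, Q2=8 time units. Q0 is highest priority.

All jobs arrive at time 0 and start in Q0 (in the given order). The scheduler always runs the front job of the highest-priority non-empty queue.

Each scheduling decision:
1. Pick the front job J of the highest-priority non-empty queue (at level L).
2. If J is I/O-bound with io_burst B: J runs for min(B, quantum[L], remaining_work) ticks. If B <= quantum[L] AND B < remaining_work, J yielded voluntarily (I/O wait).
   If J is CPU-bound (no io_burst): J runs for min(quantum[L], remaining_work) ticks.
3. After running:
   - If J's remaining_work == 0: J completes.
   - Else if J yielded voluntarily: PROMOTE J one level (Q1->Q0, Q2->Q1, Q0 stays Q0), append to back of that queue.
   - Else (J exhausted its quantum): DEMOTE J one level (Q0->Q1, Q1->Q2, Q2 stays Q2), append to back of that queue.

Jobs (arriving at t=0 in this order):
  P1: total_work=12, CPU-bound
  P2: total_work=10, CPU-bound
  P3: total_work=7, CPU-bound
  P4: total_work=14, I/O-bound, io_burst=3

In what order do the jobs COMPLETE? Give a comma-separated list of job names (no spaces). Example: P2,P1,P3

t=0-2: P1@Q0 runs 2, rem=10, quantum used, demote→Q1. Q0=[P2,P3,P4] Q1=[P1] Q2=[]
t=2-4: P2@Q0 runs 2, rem=8, quantum used, demote→Q1. Q0=[P3,P4] Q1=[P1,P2] Q2=[]
t=4-6: P3@Q0 runs 2, rem=5, quantum used, demote→Q1. Q0=[P4] Q1=[P1,P2,P3] Q2=[]
t=6-8: P4@Q0 runs 2, rem=12, quantum used, demote→Q1. Q0=[] Q1=[P1,P2,P3,P4] Q2=[]
t=8-14: P1@Q1 runs 6, rem=4, quantum used, demote→Q2. Q0=[] Q1=[P2,P3,P4] Q2=[P1]
t=14-20: P2@Q1 runs 6, rem=2, quantum used, demote→Q2. Q0=[] Q1=[P3,P4] Q2=[P1,P2]
t=20-25: P3@Q1 runs 5, rem=0, completes. Q0=[] Q1=[P4] Q2=[P1,P2]
t=25-28: P4@Q1 runs 3, rem=9, I/O yield, promote→Q0. Q0=[P4] Q1=[] Q2=[P1,P2]
t=28-30: P4@Q0 runs 2, rem=7, quantum used, demote→Q1. Q0=[] Q1=[P4] Q2=[P1,P2]
t=30-33: P4@Q1 runs 3, rem=4, I/O yield, promote→Q0. Q0=[P4] Q1=[] Q2=[P1,P2]
t=33-35: P4@Q0 runs 2, rem=2, quantum used, demote→Q1. Q0=[] Q1=[P4] Q2=[P1,P2]
t=35-37: P4@Q1 runs 2, rem=0, completes. Q0=[] Q1=[] Q2=[P1,P2]
t=37-41: P1@Q2 runs 4, rem=0, completes. Q0=[] Q1=[] Q2=[P2]
t=41-43: P2@Q2 runs 2, rem=0, completes. Q0=[] Q1=[] Q2=[]

Answer: P3,P4,P1,P2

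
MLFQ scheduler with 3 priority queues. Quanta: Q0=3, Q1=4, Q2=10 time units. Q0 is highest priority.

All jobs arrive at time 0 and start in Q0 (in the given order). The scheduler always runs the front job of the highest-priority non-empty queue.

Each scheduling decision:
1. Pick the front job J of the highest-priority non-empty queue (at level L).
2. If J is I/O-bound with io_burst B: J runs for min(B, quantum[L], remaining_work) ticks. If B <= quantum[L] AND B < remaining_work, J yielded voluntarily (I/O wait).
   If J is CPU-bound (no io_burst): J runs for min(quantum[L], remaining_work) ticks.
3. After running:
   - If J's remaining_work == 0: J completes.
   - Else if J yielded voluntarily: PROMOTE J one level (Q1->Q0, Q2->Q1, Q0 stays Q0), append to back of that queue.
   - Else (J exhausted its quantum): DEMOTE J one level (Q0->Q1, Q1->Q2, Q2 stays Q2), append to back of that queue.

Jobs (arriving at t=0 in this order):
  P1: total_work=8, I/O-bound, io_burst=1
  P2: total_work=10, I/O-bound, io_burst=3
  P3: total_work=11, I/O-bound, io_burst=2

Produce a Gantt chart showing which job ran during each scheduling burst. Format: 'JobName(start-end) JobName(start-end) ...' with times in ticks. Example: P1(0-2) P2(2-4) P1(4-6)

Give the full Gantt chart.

t=0-1: P1@Q0 runs 1, rem=7, I/O yield, promote→Q0. Q0=[P2,P3,P1] Q1=[] Q2=[]
t=1-4: P2@Q0 runs 3, rem=7, I/O yield, promote→Q0. Q0=[P3,P1,P2] Q1=[] Q2=[]
t=4-6: P3@Q0 runs 2, rem=9, I/O yield, promote→Q0. Q0=[P1,P2,P3] Q1=[] Q2=[]
t=6-7: P1@Q0 runs 1, rem=6, I/O yield, promote→Q0. Q0=[P2,P3,P1] Q1=[] Q2=[]
t=7-10: P2@Q0 runs 3, rem=4, I/O yield, promote→Q0. Q0=[P3,P1,P2] Q1=[] Q2=[]
t=10-12: P3@Q0 runs 2, rem=7, I/O yield, promote→Q0. Q0=[P1,P2,P3] Q1=[] Q2=[]
t=12-13: P1@Q0 runs 1, rem=5, I/O yield, promote→Q0. Q0=[P2,P3,P1] Q1=[] Q2=[]
t=13-16: P2@Q0 runs 3, rem=1, I/O yield, promote→Q0. Q0=[P3,P1,P2] Q1=[] Q2=[]
t=16-18: P3@Q0 runs 2, rem=5, I/O yield, promote→Q0. Q0=[P1,P2,P3] Q1=[] Q2=[]
t=18-19: P1@Q0 runs 1, rem=4, I/O yield, promote→Q0. Q0=[P2,P3,P1] Q1=[] Q2=[]
t=19-20: P2@Q0 runs 1, rem=0, completes. Q0=[P3,P1] Q1=[] Q2=[]
t=20-22: P3@Q0 runs 2, rem=3, I/O yield, promote→Q0. Q0=[P1,P3] Q1=[] Q2=[]
t=22-23: P1@Q0 runs 1, rem=3, I/O yield, promote→Q0. Q0=[P3,P1] Q1=[] Q2=[]
t=23-25: P3@Q0 runs 2, rem=1, I/O yield, promote→Q0. Q0=[P1,P3] Q1=[] Q2=[]
t=25-26: P1@Q0 runs 1, rem=2, I/O yield, promote→Q0. Q0=[P3,P1] Q1=[] Q2=[]
t=26-27: P3@Q0 runs 1, rem=0, completes. Q0=[P1] Q1=[] Q2=[]
t=27-28: P1@Q0 runs 1, rem=1, I/O yield, promote→Q0. Q0=[P1] Q1=[] Q2=[]
t=28-29: P1@Q0 runs 1, rem=0, completes. Q0=[] Q1=[] Q2=[]

Answer: P1(0-1) P2(1-4) P3(4-6) P1(6-7) P2(7-10) P3(10-12) P1(12-13) P2(13-16) P3(16-18) P1(18-19) P2(19-20) P3(20-22) P1(22-23) P3(23-25) P1(25-26) P3(26-27) P1(27-28) P1(28-29)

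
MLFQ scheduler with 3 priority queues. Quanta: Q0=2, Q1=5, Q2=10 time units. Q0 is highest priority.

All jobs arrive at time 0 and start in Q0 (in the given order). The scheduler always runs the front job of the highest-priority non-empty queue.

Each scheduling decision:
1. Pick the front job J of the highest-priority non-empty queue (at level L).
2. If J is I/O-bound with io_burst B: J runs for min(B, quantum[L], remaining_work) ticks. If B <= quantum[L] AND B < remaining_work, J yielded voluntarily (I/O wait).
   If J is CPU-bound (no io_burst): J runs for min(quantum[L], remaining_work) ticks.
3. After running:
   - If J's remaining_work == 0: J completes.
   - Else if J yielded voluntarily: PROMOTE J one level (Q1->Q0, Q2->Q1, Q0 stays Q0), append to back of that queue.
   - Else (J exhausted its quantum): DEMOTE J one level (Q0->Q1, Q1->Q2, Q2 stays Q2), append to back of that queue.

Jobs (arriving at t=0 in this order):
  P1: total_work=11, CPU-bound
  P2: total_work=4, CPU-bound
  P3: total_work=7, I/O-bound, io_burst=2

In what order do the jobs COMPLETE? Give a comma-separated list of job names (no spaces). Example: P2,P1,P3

Answer: P3,P2,P1

Derivation:
t=0-2: P1@Q0 runs 2, rem=9, quantum used, demote→Q1. Q0=[P2,P3] Q1=[P1] Q2=[]
t=2-4: P2@Q0 runs 2, rem=2, quantum used, demote→Q1. Q0=[P3] Q1=[P1,P2] Q2=[]
t=4-6: P3@Q0 runs 2, rem=5, I/O yield, promote→Q0. Q0=[P3] Q1=[P1,P2] Q2=[]
t=6-8: P3@Q0 runs 2, rem=3, I/O yield, promote→Q0. Q0=[P3] Q1=[P1,P2] Q2=[]
t=8-10: P3@Q0 runs 2, rem=1, I/O yield, promote→Q0. Q0=[P3] Q1=[P1,P2] Q2=[]
t=10-11: P3@Q0 runs 1, rem=0, completes. Q0=[] Q1=[P1,P2] Q2=[]
t=11-16: P1@Q1 runs 5, rem=4, quantum used, demote→Q2. Q0=[] Q1=[P2] Q2=[P1]
t=16-18: P2@Q1 runs 2, rem=0, completes. Q0=[] Q1=[] Q2=[P1]
t=18-22: P1@Q2 runs 4, rem=0, completes. Q0=[] Q1=[] Q2=[]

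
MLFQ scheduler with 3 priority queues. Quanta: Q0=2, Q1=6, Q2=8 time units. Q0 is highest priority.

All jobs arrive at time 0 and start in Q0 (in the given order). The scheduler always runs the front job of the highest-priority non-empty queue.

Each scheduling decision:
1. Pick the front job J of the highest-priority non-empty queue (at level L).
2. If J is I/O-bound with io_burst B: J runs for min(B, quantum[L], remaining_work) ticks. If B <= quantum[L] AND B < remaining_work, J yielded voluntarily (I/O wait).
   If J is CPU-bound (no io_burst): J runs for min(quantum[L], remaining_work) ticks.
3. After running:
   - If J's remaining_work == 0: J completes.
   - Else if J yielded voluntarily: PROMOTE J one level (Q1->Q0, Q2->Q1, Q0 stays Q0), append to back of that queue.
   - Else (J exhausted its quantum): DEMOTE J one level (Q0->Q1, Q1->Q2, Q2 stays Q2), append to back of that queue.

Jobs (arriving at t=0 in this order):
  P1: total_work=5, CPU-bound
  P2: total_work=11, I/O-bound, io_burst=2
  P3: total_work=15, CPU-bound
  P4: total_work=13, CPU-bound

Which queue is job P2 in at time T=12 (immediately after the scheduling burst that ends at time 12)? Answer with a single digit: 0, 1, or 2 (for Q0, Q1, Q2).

Answer: 0

Derivation:
t=0-2: P1@Q0 runs 2, rem=3, quantum used, demote→Q1. Q0=[P2,P3,P4] Q1=[P1] Q2=[]
t=2-4: P2@Q0 runs 2, rem=9, I/O yield, promote→Q0. Q0=[P3,P4,P2] Q1=[P1] Q2=[]
t=4-6: P3@Q0 runs 2, rem=13, quantum used, demote→Q1. Q0=[P4,P2] Q1=[P1,P3] Q2=[]
t=6-8: P4@Q0 runs 2, rem=11, quantum used, demote→Q1. Q0=[P2] Q1=[P1,P3,P4] Q2=[]
t=8-10: P2@Q0 runs 2, rem=7, I/O yield, promote→Q0. Q0=[P2] Q1=[P1,P3,P4] Q2=[]
t=10-12: P2@Q0 runs 2, rem=5, I/O yield, promote→Q0. Q0=[P2] Q1=[P1,P3,P4] Q2=[]
t=12-14: P2@Q0 runs 2, rem=3, I/O yield, promote→Q0. Q0=[P2] Q1=[P1,P3,P4] Q2=[]
t=14-16: P2@Q0 runs 2, rem=1, I/O yield, promote→Q0. Q0=[P2] Q1=[P1,P3,P4] Q2=[]
t=16-17: P2@Q0 runs 1, rem=0, completes. Q0=[] Q1=[P1,P3,P4] Q2=[]
t=17-20: P1@Q1 runs 3, rem=0, completes. Q0=[] Q1=[P3,P4] Q2=[]
t=20-26: P3@Q1 runs 6, rem=7, quantum used, demote→Q2. Q0=[] Q1=[P4] Q2=[P3]
t=26-32: P4@Q1 runs 6, rem=5, quantum used, demote→Q2. Q0=[] Q1=[] Q2=[P3,P4]
t=32-39: P3@Q2 runs 7, rem=0, completes. Q0=[] Q1=[] Q2=[P4]
t=39-44: P4@Q2 runs 5, rem=0, completes. Q0=[] Q1=[] Q2=[]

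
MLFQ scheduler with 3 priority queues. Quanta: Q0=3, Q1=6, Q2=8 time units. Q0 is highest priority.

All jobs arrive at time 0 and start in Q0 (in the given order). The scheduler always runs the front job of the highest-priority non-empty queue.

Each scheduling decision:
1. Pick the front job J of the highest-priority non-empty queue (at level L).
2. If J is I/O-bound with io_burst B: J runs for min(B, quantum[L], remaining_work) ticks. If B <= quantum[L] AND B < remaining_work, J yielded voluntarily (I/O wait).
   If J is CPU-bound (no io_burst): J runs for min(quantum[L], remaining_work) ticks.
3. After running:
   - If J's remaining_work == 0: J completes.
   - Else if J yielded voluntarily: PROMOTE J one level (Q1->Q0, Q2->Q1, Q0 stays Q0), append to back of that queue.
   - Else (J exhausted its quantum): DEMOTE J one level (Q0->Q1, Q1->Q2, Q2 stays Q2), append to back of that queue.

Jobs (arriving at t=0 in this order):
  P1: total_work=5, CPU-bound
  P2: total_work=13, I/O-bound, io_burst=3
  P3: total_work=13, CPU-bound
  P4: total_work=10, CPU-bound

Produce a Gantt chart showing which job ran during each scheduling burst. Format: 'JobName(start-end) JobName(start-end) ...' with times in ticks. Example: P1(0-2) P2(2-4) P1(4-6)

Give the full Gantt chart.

Answer: P1(0-3) P2(3-6) P3(6-9) P4(9-12) P2(12-15) P2(15-18) P2(18-21) P2(21-22) P1(22-24) P3(24-30) P4(30-36) P3(36-40) P4(40-41)

Derivation:
t=0-3: P1@Q0 runs 3, rem=2, quantum used, demote→Q1. Q0=[P2,P3,P4] Q1=[P1] Q2=[]
t=3-6: P2@Q0 runs 3, rem=10, I/O yield, promote→Q0. Q0=[P3,P4,P2] Q1=[P1] Q2=[]
t=6-9: P3@Q0 runs 3, rem=10, quantum used, demote→Q1. Q0=[P4,P2] Q1=[P1,P3] Q2=[]
t=9-12: P4@Q0 runs 3, rem=7, quantum used, demote→Q1. Q0=[P2] Q1=[P1,P3,P4] Q2=[]
t=12-15: P2@Q0 runs 3, rem=7, I/O yield, promote→Q0. Q0=[P2] Q1=[P1,P3,P4] Q2=[]
t=15-18: P2@Q0 runs 3, rem=4, I/O yield, promote→Q0. Q0=[P2] Q1=[P1,P3,P4] Q2=[]
t=18-21: P2@Q0 runs 3, rem=1, I/O yield, promote→Q0. Q0=[P2] Q1=[P1,P3,P4] Q2=[]
t=21-22: P2@Q0 runs 1, rem=0, completes. Q0=[] Q1=[P1,P3,P4] Q2=[]
t=22-24: P1@Q1 runs 2, rem=0, completes. Q0=[] Q1=[P3,P4] Q2=[]
t=24-30: P3@Q1 runs 6, rem=4, quantum used, demote→Q2. Q0=[] Q1=[P4] Q2=[P3]
t=30-36: P4@Q1 runs 6, rem=1, quantum used, demote→Q2. Q0=[] Q1=[] Q2=[P3,P4]
t=36-40: P3@Q2 runs 4, rem=0, completes. Q0=[] Q1=[] Q2=[P4]
t=40-41: P4@Q2 runs 1, rem=0, completes. Q0=[] Q1=[] Q2=[]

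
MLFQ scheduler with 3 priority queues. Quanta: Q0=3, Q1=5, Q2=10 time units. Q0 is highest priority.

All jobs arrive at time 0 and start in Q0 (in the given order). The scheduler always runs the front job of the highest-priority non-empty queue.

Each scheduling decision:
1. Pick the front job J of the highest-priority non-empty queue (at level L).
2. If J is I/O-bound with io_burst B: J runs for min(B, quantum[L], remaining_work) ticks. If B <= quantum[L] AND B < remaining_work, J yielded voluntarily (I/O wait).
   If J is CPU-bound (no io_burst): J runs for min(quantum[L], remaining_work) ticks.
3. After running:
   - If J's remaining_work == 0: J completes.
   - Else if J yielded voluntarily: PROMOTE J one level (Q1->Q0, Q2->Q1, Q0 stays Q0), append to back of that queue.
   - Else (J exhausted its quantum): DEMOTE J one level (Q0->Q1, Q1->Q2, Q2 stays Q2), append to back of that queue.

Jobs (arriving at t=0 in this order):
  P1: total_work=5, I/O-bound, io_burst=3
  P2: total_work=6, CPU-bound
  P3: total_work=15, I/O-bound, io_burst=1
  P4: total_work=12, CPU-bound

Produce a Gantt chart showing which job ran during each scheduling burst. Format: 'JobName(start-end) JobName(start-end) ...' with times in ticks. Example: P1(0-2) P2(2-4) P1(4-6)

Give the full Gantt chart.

Answer: P1(0-3) P2(3-6) P3(6-7) P4(7-10) P1(10-12) P3(12-13) P3(13-14) P3(14-15) P3(15-16) P3(16-17) P3(17-18) P3(18-19) P3(19-20) P3(20-21) P3(21-22) P3(22-23) P3(23-24) P3(24-25) P3(25-26) P2(26-29) P4(29-34) P4(34-38)

Derivation:
t=0-3: P1@Q0 runs 3, rem=2, I/O yield, promote→Q0. Q0=[P2,P3,P4,P1] Q1=[] Q2=[]
t=3-6: P2@Q0 runs 3, rem=3, quantum used, demote→Q1. Q0=[P3,P4,P1] Q1=[P2] Q2=[]
t=6-7: P3@Q0 runs 1, rem=14, I/O yield, promote→Q0. Q0=[P4,P1,P3] Q1=[P2] Q2=[]
t=7-10: P4@Q0 runs 3, rem=9, quantum used, demote→Q1. Q0=[P1,P3] Q1=[P2,P4] Q2=[]
t=10-12: P1@Q0 runs 2, rem=0, completes. Q0=[P3] Q1=[P2,P4] Q2=[]
t=12-13: P3@Q0 runs 1, rem=13, I/O yield, promote→Q0. Q0=[P3] Q1=[P2,P4] Q2=[]
t=13-14: P3@Q0 runs 1, rem=12, I/O yield, promote→Q0. Q0=[P3] Q1=[P2,P4] Q2=[]
t=14-15: P3@Q0 runs 1, rem=11, I/O yield, promote→Q0. Q0=[P3] Q1=[P2,P4] Q2=[]
t=15-16: P3@Q0 runs 1, rem=10, I/O yield, promote→Q0. Q0=[P3] Q1=[P2,P4] Q2=[]
t=16-17: P3@Q0 runs 1, rem=9, I/O yield, promote→Q0. Q0=[P3] Q1=[P2,P4] Q2=[]
t=17-18: P3@Q0 runs 1, rem=8, I/O yield, promote→Q0. Q0=[P3] Q1=[P2,P4] Q2=[]
t=18-19: P3@Q0 runs 1, rem=7, I/O yield, promote→Q0. Q0=[P3] Q1=[P2,P4] Q2=[]
t=19-20: P3@Q0 runs 1, rem=6, I/O yield, promote→Q0. Q0=[P3] Q1=[P2,P4] Q2=[]
t=20-21: P3@Q0 runs 1, rem=5, I/O yield, promote→Q0. Q0=[P3] Q1=[P2,P4] Q2=[]
t=21-22: P3@Q0 runs 1, rem=4, I/O yield, promote→Q0. Q0=[P3] Q1=[P2,P4] Q2=[]
t=22-23: P3@Q0 runs 1, rem=3, I/O yield, promote→Q0. Q0=[P3] Q1=[P2,P4] Q2=[]
t=23-24: P3@Q0 runs 1, rem=2, I/O yield, promote→Q0. Q0=[P3] Q1=[P2,P4] Q2=[]
t=24-25: P3@Q0 runs 1, rem=1, I/O yield, promote→Q0. Q0=[P3] Q1=[P2,P4] Q2=[]
t=25-26: P3@Q0 runs 1, rem=0, completes. Q0=[] Q1=[P2,P4] Q2=[]
t=26-29: P2@Q1 runs 3, rem=0, completes. Q0=[] Q1=[P4] Q2=[]
t=29-34: P4@Q1 runs 5, rem=4, quantum used, demote→Q2. Q0=[] Q1=[] Q2=[P4]
t=34-38: P4@Q2 runs 4, rem=0, completes. Q0=[] Q1=[] Q2=[]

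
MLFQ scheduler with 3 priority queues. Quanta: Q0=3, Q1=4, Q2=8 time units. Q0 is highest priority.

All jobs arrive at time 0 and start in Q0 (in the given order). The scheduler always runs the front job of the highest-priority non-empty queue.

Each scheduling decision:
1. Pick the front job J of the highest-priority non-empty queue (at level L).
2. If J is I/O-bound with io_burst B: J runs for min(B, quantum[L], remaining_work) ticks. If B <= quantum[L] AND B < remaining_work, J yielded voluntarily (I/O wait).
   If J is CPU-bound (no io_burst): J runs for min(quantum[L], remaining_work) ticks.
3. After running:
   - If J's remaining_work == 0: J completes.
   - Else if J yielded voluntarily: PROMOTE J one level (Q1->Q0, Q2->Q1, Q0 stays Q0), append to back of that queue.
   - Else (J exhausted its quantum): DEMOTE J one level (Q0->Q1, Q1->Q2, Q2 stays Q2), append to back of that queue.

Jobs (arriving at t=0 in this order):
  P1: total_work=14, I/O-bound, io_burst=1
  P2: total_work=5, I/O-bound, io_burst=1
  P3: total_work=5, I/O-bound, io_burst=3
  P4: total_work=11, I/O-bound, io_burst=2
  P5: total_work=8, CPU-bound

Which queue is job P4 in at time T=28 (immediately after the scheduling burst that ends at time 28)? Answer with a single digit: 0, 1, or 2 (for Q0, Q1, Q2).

t=0-1: P1@Q0 runs 1, rem=13, I/O yield, promote→Q0. Q0=[P2,P3,P4,P5,P1] Q1=[] Q2=[]
t=1-2: P2@Q0 runs 1, rem=4, I/O yield, promote→Q0. Q0=[P3,P4,P5,P1,P2] Q1=[] Q2=[]
t=2-5: P3@Q0 runs 3, rem=2, I/O yield, promote→Q0. Q0=[P4,P5,P1,P2,P3] Q1=[] Q2=[]
t=5-7: P4@Q0 runs 2, rem=9, I/O yield, promote→Q0. Q0=[P5,P1,P2,P3,P4] Q1=[] Q2=[]
t=7-10: P5@Q0 runs 3, rem=5, quantum used, demote→Q1. Q0=[P1,P2,P3,P4] Q1=[P5] Q2=[]
t=10-11: P1@Q0 runs 1, rem=12, I/O yield, promote→Q0. Q0=[P2,P3,P4,P1] Q1=[P5] Q2=[]
t=11-12: P2@Q0 runs 1, rem=3, I/O yield, promote→Q0. Q0=[P3,P4,P1,P2] Q1=[P5] Q2=[]
t=12-14: P3@Q0 runs 2, rem=0, completes. Q0=[P4,P1,P2] Q1=[P5] Q2=[]
t=14-16: P4@Q0 runs 2, rem=7, I/O yield, promote→Q0. Q0=[P1,P2,P4] Q1=[P5] Q2=[]
t=16-17: P1@Q0 runs 1, rem=11, I/O yield, promote→Q0. Q0=[P2,P4,P1] Q1=[P5] Q2=[]
t=17-18: P2@Q0 runs 1, rem=2, I/O yield, promote→Q0. Q0=[P4,P1,P2] Q1=[P5] Q2=[]
t=18-20: P4@Q0 runs 2, rem=5, I/O yield, promote→Q0. Q0=[P1,P2,P4] Q1=[P5] Q2=[]
t=20-21: P1@Q0 runs 1, rem=10, I/O yield, promote→Q0. Q0=[P2,P4,P1] Q1=[P5] Q2=[]
t=21-22: P2@Q0 runs 1, rem=1, I/O yield, promote→Q0. Q0=[P4,P1,P2] Q1=[P5] Q2=[]
t=22-24: P4@Q0 runs 2, rem=3, I/O yield, promote→Q0. Q0=[P1,P2,P4] Q1=[P5] Q2=[]
t=24-25: P1@Q0 runs 1, rem=9, I/O yield, promote→Q0. Q0=[P2,P4,P1] Q1=[P5] Q2=[]
t=25-26: P2@Q0 runs 1, rem=0, completes. Q0=[P4,P1] Q1=[P5] Q2=[]
t=26-28: P4@Q0 runs 2, rem=1, I/O yield, promote→Q0. Q0=[P1,P4] Q1=[P5] Q2=[]
t=28-29: P1@Q0 runs 1, rem=8, I/O yield, promote→Q0. Q0=[P4,P1] Q1=[P5] Q2=[]
t=29-30: P4@Q0 runs 1, rem=0, completes. Q0=[P1] Q1=[P5] Q2=[]
t=30-31: P1@Q0 runs 1, rem=7, I/O yield, promote→Q0. Q0=[P1] Q1=[P5] Q2=[]
t=31-32: P1@Q0 runs 1, rem=6, I/O yield, promote→Q0. Q0=[P1] Q1=[P5] Q2=[]
t=32-33: P1@Q0 runs 1, rem=5, I/O yield, promote→Q0. Q0=[P1] Q1=[P5] Q2=[]
t=33-34: P1@Q0 runs 1, rem=4, I/O yield, promote→Q0. Q0=[P1] Q1=[P5] Q2=[]
t=34-35: P1@Q0 runs 1, rem=3, I/O yield, promote→Q0. Q0=[P1] Q1=[P5] Q2=[]
t=35-36: P1@Q0 runs 1, rem=2, I/O yield, promote→Q0. Q0=[P1] Q1=[P5] Q2=[]
t=36-37: P1@Q0 runs 1, rem=1, I/O yield, promote→Q0. Q0=[P1] Q1=[P5] Q2=[]
t=37-38: P1@Q0 runs 1, rem=0, completes. Q0=[] Q1=[P5] Q2=[]
t=38-42: P5@Q1 runs 4, rem=1, quantum used, demote→Q2. Q0=[] Q1=[] Q2=[P5]
t=42-43: P5@Q2 runs 1, rem=0, completes. Q0=[] Q1=[] Q2=[]

Answer: 0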